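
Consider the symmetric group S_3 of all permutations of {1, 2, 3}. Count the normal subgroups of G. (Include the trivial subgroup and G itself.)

3

G has 6 subgroups. Checking conjugation-invariance by order — order 1: 1/1 normal; order 2: 0/3 normal; order 3: 1/1 normal; order 6: 1/1 normal.
Total normal subgroups: 3.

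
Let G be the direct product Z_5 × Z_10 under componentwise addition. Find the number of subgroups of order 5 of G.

6

|G| = 50 and 5 | 50, so subgroups of order 5 are possible by Lagrange.
The subgroups of order 5 are: {(0,0), (0,2), (0,4), (0,6), (0,8)}; {(0,0), (1,0), (2,0), (3,0), (4,0)}; {(0,0), (1,2), (2,4), (3,6), (4,8)}; {(0,0), (1,4), (2,8), (3,2), (4,6)}; … (6 in all).
So G has 6 subgroups of order 5.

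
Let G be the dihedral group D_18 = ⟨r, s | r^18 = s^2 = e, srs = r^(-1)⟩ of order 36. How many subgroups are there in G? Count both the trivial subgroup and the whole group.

45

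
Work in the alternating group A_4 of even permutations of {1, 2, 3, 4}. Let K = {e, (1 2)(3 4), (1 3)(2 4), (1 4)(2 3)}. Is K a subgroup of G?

|K| = 4 divides |G| = 12, consistent with Lagrange.
K contains the identity, every element's inverse is in K, and K is closed under ∘: it is a subgroup.

Yes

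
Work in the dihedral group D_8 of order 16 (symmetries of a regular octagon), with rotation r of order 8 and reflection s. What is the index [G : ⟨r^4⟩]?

|⟨r^4⟩| = 2 and |G| = 16.
By Lagrange, [G : H] = |G|/|H| = 16/2 = 8.

8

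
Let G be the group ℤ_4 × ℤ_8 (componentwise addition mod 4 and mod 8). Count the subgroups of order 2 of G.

3

|G| = 32 and 2 | 32, so subgroups of order 2 are possible by Lagrange.
The subgroups of order 2 are: {(0,0), (0,4)}; {(0,0), (2,0)}; {(0,0), (2,4)}.
So G has 3 subgroups of order 2.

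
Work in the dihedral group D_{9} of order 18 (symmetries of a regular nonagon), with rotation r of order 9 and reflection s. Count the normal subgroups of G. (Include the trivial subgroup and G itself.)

G has 16 subgroups. Checking conjugation-invariance by order — order 1: 1/1 normal; order 2: 0/9 normal; order 3: 1/1 normal; order 6: 0/3 normal; order 9: 1/1 normal; order 18: 1/1 normal.
Total normal subgroups: 4.

4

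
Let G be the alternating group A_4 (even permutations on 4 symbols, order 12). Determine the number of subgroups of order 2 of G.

|G| = 12 and 2 | 12, so subgroups of order 2 are possible by Lagrange.
The subgroups of order 2 are: {e, (1 2)(3 4)}; {e, (1 3)(2 4)}; {e, (1 4)(2 3)}.
So G has 3 subgroups of order 2.

3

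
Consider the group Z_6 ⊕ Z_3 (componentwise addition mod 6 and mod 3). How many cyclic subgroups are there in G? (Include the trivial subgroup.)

10

Group the elements of G by the cyclic subgroup they generate; each cyclic subgroup of order d accounts for φ(d) elements.
Cyclic subgroups by order — order 1: 1; order 2: 1; order 3: 4; order 6: 4.
Total: 10.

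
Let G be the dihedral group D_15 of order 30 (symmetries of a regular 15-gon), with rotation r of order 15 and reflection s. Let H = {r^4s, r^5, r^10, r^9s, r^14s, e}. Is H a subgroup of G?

|H| = 6 divides |G| = 30, consistent with Lagrange.
H contains the identity, every element's inverse is in H, and H is closed under ·: it is a subgroup.

Yes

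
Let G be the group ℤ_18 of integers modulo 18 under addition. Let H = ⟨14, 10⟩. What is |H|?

|⟨14⟩| = 9 and |⟨10⟩| = 9, so |H| is a multiple of lcm(9, 9) = 9 and divides |G| = 18.
Closing under the operation: H = {0, 2, 4, 6, 8, 10, 12, 14, 16}, so |H| = 9.

9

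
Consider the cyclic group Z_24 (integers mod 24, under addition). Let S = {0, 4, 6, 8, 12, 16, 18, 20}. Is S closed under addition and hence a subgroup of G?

No

Closure fails: 4 + 6 = 10 ∉ S. So S is not a subgroup.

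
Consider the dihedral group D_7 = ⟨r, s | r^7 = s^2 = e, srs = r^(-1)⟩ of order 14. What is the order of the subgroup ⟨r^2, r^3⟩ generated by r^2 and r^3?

|⟨r^2⟩| = 7 and |⟨r^3⟩| = 7, so |H| is a multiple of lcm(7, 7) = 7 and divides |G| = 14.
Closing under the operation: H = {e, r, r^2, r^3, r^4, r^5, r^6}, so |H| = 7.

7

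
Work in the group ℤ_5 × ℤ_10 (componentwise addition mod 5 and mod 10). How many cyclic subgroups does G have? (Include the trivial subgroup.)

A cyclic subgroup of order d is generated by each of its φ(d) elements of order d, so the cyclic subgroups of order d number (#elements of order d)/φ(d).
Cyclic subgroups by order — order 1: 1; order 2: 1; order 5: 6; order 10: 6.
Total: 14.

14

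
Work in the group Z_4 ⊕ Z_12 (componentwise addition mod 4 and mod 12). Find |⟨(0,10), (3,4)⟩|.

|⟨(0,10)⟩| = 6 and |⟨(3,4)⟩| = 12, so |H| is a multiple of lcm(6, 12) = 12 and divides |G| = 48.
Closing under the operation: H = {(0,0), (0,2), (0,4), (0,6), (0,8), (0,10), (1,0), (1,2), (1,4), (1,6), (1,8), (1,10), (2,0), (2,2), (2,4), (2,6), (2,8), (2,10), (3,0), (3,2), (3,4), (3,6), (3,8), (3,10)}, so |H| = 24.

24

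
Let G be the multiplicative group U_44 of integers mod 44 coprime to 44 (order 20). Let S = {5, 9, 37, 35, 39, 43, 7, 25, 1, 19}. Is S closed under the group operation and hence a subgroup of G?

|S| = 10 divides |G| = 20, consistent with Lagrange.
S contains the identity, every element's inverse is in S, and S is closed under ·: it is a subgroup.
In fact S = ⟨35⟩.

Yes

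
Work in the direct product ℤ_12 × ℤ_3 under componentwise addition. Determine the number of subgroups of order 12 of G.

|G| = 36 and 12 | 36, so subgroups of order 12 are possible by Lagrange.
The subgroups of order 12 are: {(0,0), (0,1), (0,2), (3,0), (3,1), (3,2), (6,0), (6,1), (6,2), (9,0), (9,1), (9,2)}; {(0,0), (1,0), (2,0), (3,0), (4,0), (5,0), (6,0), (7,0), (8,0), (9,0), (10,0), (11,0)}; {(0,0), (1,1), (2,2), (3,0), (4,1), (5,2), (6,0), (7,1), (8,2), (9,0), (10,1), (11,2)}; {(0,0), (1,2), (2,1), (3,0), (4,2), (5,1), (6,0), (7,2), (8,1), (9,0), (10,2), (11,1)}.
So G has 4 subgroups of order 12.

4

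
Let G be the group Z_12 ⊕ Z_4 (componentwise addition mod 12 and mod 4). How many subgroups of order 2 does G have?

3

|G| = 48 and 2 | 48, so subgroups of order 2 are possible by Lagrange.
The subgroups of order 2 are: {(0,0), (0,2)}; {(0,0), (6,0)}; {(0,0), (6,2)}.
So G has 3 subgroups of order 2.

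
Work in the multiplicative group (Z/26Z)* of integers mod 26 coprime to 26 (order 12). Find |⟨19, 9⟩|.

12

|⟨19⟩| = 12 and |⟨9⟩| = 3, so |H| is a multiple of lcm(12, 3) = 12 and divides |G| = 12.
Closing {19, 9} under the group operation gives all of G, so |H| = 12.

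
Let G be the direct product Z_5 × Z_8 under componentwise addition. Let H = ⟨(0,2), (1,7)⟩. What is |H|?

|⟨(0,2)⟩| = 4 and |⟨(1,7)⟩| = 40, so |H| is a multiple of lcm(4, 40) = 40 and divides |G| = 40.
Closing {(0,2), (1,7)} under the group operation gives all of G, so |H| = 40.

40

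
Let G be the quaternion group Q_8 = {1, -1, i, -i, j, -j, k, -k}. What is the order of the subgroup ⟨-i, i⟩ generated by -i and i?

|⟨-i⟩| = 4 and |⟨i⟩| = 4, so |H| is a multiple of lcm(4, 4) = 4 and divides |G| = 8.
Closing under the operation: H = {1, -1, i, -i}, so |H| = 4.

4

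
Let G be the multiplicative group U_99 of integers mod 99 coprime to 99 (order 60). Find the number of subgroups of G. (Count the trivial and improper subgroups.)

|G| = 60, so by Lagrange every subgroup order divides 60. Divisors: 1, 2, 3, 4, 5, 6, 10, 12, 15, 20, 30, 60.
Subgroups by order — order 1: 1; order 2: 3; order 3: 1; order 4: 1; order 5: 1; order 6: 3; order 10: 3; order 12: 1; order 15: 1; order 20: 1; order 30: 3; order 60: 1.
Total: 1 + 3 + 1 + 1 + 1 + 3 + 3 + 1 + 1 + 1 + 3 + 1 = 20.

20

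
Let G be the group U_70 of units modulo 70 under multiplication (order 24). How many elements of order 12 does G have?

The elements of order 12 are: 3, 17, 23, 33, 37, 47, 53, 67.
That's 8.

8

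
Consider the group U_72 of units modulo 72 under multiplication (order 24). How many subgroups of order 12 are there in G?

7

|G| = 24 and 12 | 24, so subgroups of order 12 are possible by Lagrange.
The subgroups of order 12 are: {1, 11, 13, 23, 25, 35, 37, 47, 49, 59, 61, 71}; {1, 11, 17, 19, 25, 35, 41, 43, 49, 59, 65, 67}; {1, 5, 7, 11, 25, 29, 31, 35, 49, 53, 55, 59}; {1, 5, 13, 17, 25, 29, 37, 41, 49, 53, 61, 65}; … (7 in all).
So G has 7 subgroups of order 12.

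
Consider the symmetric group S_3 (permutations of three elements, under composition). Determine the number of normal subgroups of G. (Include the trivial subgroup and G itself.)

G has 6 subgroups. Checking conjugation-invariance by order — order 1: 1/1 normal; order 2: 0/3 normal; order 3: 1/1 normal; order 6: 1/1 normal.
Total normal subgroups: 3.

3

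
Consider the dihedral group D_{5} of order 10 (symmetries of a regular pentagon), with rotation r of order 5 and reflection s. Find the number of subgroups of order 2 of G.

5

|G| = 10 and 2 | 10, so subgroups of order 2 are possible by Lagrange.
The subgroups of order 2 are: {e, r^2s}; {e, r^3s}; {e, r^4s}; {e, rs}; … (5 in all).
So G has 5 subgroups of order 2.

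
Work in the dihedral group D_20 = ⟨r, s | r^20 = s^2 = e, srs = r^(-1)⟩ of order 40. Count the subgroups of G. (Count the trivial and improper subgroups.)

48

|G| = 40, so by Lagrange every subgroup order divides 40. Divisors: 1, 2, 4, 5, 8, 10, 20, 40.
Subgroups by order — order 1: 1; order 2: 21; order 4: 11; order 5: 1; order 8: 5; order 10: 5; order 20: 3; order 40: 1.
Total: 1 + 21 + 11 + 1 + 5 + 5 + 3 + 1 = 48.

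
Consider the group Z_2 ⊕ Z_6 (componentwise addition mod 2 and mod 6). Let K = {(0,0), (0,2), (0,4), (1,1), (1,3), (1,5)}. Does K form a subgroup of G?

|K| = 6 divides |G| = 12, consistent with Lagrange.
K contains the identity, every element's inverse is in K, and K is closed under +: it is a subgroup.
In fact K = ⟨(1,5)⟩.

Yes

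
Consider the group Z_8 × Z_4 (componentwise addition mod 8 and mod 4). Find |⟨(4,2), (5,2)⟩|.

16

|⟨(4,2)⟩| = 2 and |⟨(5,2)⟩| = 8, so |H| is a multiple of lcm(2, 8) = 8 and divides |G| = 32.
Closing under the operation: H = {(0,0), (0,2), (1,0), (1,2), (2,0), (2,2), (3,0), (3,2), (4,0), (4,2), (5,0), (5,2), (6,0), (6,2), (7,0), (7,2)}, so |H| = 16.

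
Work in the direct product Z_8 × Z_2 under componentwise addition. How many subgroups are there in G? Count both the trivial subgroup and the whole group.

|G| = 16, so by Lagrange every subgroup order divides 16. Divisors: 1, 2, 4, 8, 16.
Subgroups by order — order 1: 1; order 2: 3; order 4: 3; order 8: 3; order 16: 1.
Total: 1 + 3 + 3 + 3 + 1 = 11.

11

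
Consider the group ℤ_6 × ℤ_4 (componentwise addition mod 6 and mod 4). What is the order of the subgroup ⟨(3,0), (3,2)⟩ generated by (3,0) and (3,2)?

|⟨(3,0)⟩| = 2 and |⟨(3,2)⟩| = 2, so |H| is a multiple of lcm(2, 2) = 2 and divides |G| = 24.
Closing under the operation: H = {(0,0), (0,2), (3,0), (3,2)}, so |H| = 4.

4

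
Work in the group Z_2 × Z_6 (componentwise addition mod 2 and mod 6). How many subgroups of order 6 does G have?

3

|G| = 12 and 6 | 12, so subgroups of order 6 are possible by Lagrange.
The subgroups of order 6 are: {(0,0), (0,1), (0,2), (0,3), (0,4), (0,5)}; {(0,0), (0,2), (0,4), (1,0), (1,2), (1,4)}; {(0,0), (0,2), (0,4), (1,1), (1,3), (1,5)}.
So G has 3 subgroups of order 6.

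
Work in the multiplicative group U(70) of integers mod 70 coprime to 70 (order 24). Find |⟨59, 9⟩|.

12

|⟨59⟩| = 6 and |⟨9⟩| = 6, so |H| is a multiple of lcm(6, 6) = 6 and divides |G| = 24.
Closing under the operation: H = {1, 9, 11, 19, 29, 31, 39, 41, 51, 59, 61, 69}, so |H| = 12.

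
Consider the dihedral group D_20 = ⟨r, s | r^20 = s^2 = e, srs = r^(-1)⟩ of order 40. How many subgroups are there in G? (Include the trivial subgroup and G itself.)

48

|G| = 40, so by Lagrange every subgroup order divides 40. Divisors: 1, 2, 4, 5, 8, 10, 20, 40.
Subgroups by order — order 1: 1; order 2: 21; order 4: 11; order 5: 1; order 8: 5; order 10: 5; order 20: 3; order 40: 1.
Total: 1 + 21 + 11 + 1 + 5 + 5 + 3 + 1 = 48.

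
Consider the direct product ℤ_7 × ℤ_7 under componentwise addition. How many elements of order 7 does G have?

48

An element (a,b) has order lcm(ord(a), ord(b)); count pairs with lcm equal to 7.
Enumerating gives 48 such elements.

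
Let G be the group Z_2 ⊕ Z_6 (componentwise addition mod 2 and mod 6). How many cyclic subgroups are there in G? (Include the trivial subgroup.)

8

Group the elements of G by the cyclic subgroup they generate; each cyclic subgroup of order d accounts for φ(d) elements.
Cyclic subgroups by order — order 1: 1; order 2: 3; order 3: 1; order 6: 3.
Total: 8.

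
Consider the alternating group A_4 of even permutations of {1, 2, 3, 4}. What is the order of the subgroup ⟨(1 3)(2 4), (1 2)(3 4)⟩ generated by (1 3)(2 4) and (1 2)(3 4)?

4

|⟨(1 3)(2 4)⟩| = 2 and |⟨(1 2)(3 4)⟩| = 2, so |H| is a multiple of lcm(2, 2) = 2 and divides |G| = 12.
Closing under the operation: H = {e, (1 2)(3 4), (1 3)(2 4), (1 4)(2 3)}, so |H| = 4.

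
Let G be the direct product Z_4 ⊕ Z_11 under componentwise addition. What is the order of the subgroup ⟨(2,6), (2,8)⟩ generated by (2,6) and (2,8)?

|⟨(2,6)⟩| = 22 and |⟨(2,8)⟩| = 22, so |H| is a multiple of lcm(22, 22) = 22 and divides |G| = 44.
Closing under the operation: H = {(0,0), (0,1), (0,2), (0,3), (0,4), (0,5), (0,6), (0,7), (0,8), (0,9), (0,10), (2,0), (2,1), (2,2), (2,3), (2,4), (2,5), (2,6), (2,7), (2,8), (2,9), (2,10)}, so |H| = 22.

22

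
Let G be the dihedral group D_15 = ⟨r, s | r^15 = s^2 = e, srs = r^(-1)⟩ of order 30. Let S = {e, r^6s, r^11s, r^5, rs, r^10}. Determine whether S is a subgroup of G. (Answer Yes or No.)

Yes

|S| = 6 divides |G| = 30, consistent with Lagrange.
S contains the identity, every element's inverse is in S, and S is closed under ·: it is a subgroup.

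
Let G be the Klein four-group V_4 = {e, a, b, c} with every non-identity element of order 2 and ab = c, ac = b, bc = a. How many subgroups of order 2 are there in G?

3

|G| = 4 and 2 | 4, so subgroups of order 2 are possible by Lagrange.
The subgroups of order 2 are: {e, a}; {e, b}; {e, c}.
So G has 3 subgroups of order 2.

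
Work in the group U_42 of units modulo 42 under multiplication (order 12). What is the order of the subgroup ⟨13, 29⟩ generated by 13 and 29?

|⟨13⟩| = 2 and |⟨29⟩| = 2, so |H| is a multiple of lcm(2, 2) = 2 and divides |G| = 12.
Closing under the operation: H = {1, 13, 29, 41}, so |H| = 4.

4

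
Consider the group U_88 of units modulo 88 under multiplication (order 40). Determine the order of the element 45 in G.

2

Compute successive powers of 45 mod 88: 45, 1; 45^2 ≡ 1 (mod 88).
So |⟨45⟩| = 2.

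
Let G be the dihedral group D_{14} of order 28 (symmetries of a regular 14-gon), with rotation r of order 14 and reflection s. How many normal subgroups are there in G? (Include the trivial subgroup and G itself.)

7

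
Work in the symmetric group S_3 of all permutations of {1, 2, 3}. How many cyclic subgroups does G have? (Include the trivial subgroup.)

A cyclic subgroup of order d is generated by each of its φ(d) elements of order d, so the cyclic subgroups of order d number (#elements of order d)/φ(d).
Cyclic subgroups by order — order 1: 1; order 2: 3; order 3: 1.
Total: 5.

5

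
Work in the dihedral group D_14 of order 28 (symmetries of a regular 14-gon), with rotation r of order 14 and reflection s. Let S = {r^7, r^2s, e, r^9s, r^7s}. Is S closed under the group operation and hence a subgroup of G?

|S| = 5 does not divide |G| = 28, so by Lagrange S is not a subgroup.

No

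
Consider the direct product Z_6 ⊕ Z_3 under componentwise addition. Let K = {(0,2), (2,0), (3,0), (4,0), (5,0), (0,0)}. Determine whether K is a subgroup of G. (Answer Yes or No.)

(0,2) ∈ K but its inverse (0,1) ∉ K, so K is not a subgroup.

No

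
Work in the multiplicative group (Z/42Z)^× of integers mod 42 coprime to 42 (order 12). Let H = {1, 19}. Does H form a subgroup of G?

No

19 ∈ H but its inverse 31 ∉ H, so H is not a subgroup.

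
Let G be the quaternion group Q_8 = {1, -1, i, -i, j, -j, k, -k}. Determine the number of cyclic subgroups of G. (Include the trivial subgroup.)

A cyclic subgroup of order d is generated by each of its φ(d) elements of order d, so the cyclic subgroups of order d number (#elements of order d)/φ(d).
Cyclic subgroups by order — order 1: 1; order 2: 1; order 4: 3.
Total: 5.

5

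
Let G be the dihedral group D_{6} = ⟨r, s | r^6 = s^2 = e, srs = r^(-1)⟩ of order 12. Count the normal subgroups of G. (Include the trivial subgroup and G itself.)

G has 16 subgroups. Checking conjugation-invariance by order — order 1: 1/1 normal; order 2: 1/7 normal; order 3: 1/1 normal; order 4: 0/3 normal; order 6: 3/3 normal; order 12: 1/1 normal.
Total normal subgroups: 7.

7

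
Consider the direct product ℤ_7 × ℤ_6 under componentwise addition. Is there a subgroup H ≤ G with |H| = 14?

14 | 42. A subgroup of order 14 is {(0,0), (0,3), (1,0), (1,3), (2,0), (2,3), (3,0), (3,3), (4,0), (4,3), (5,0), (5,3), (6,0), (6,3)}.

Yes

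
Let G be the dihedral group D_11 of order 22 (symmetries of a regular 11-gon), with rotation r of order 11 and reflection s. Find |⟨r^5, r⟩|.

|⟨r^5⟩| = 11 and |⟨r⟩| = 11, so |H| is a multiple of lcm(11, 11) = 11 and divides |G| = 22.
Closing under the operation: H = {e, r, r^2, r^3, r^4, r^5, r^6, r^7, r^8, r^9, r^10}, so |H| = 11.

11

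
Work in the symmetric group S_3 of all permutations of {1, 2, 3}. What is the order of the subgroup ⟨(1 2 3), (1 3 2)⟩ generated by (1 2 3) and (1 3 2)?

|⟨(1 2 3)⟩| = 3 and |⟨(1 3 2)⟩| = 3, so |H| is a multiple of lcm(3, 3) = 3 and divides |G| = 6.
Closing under the operation: H = {e, (1 2 3), (1 3 2)}, so |H| = 3.

3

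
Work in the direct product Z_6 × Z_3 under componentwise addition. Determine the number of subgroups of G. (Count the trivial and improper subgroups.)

12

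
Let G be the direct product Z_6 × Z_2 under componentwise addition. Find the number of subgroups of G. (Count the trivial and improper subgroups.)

|G| = 12, so by Lagrange every subgroup order divides 12. Divisors: 1, 2, 3, 4, 6, 12.
Subgroups by order — order 1: 1; order 2: 3; order 3: 1; order 4: 1; order 6: 3; order 12: 1.
Total: 1 + 3 + 1 + 1 + 3 + 1 = 10.

10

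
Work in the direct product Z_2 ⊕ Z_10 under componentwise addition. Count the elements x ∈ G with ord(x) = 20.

0

An element (a,b) has order lcm(ord(a), ord(b)); count pairs with lcm equal to 20.
Enumerating gives 0 such elements.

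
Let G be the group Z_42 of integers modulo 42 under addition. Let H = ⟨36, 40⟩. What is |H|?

|⟨36⟩| = 7 and |⟨40⟩| = 21, so |H| is a multiple of lcm(7, 21) = 21 and divides |G| = 42.
Closing under the operation: H = {0, 2, 4, 6, 8, 10, 12, 14, 16, 18, 20, 22, 24, 26, 28, 30, 32, 34, 36, 38, 40}, so |H| = 21.

21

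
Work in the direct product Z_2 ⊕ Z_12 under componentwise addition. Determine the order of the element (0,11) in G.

12

The order of (0,11) in Z_2 × Z_12 is lcm(ord(0) in Z_2, ord(11) in Z_12).
ord(0) = 1 and ord(11) = 12, so |⟨(0,11)⟩| = lcm(1, 12) = 12.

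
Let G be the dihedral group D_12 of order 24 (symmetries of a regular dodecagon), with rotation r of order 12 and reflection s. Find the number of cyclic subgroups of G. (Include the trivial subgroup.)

Each element a generates a cyclic subgroup ⟨a⟩; distinct elements may generate the same one (a cyclic group of order d has φ(d) generators).
Cyclic subgroups by order — order 1: 1; order 2: 13; order 3: 1; order 4: 1; order 6: 1; order 12: 1.
Total: 18.

18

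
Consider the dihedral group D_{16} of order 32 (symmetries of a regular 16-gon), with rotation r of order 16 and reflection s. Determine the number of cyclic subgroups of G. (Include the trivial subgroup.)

21

Each element a generates a cyclic subgroup ⟨a⟩; distinct elements may generate the same one (a cyclic group of order d has φ(d) generators).
Cyclic subgroups by order — order 1: 1; order 2: 17; order 4: 1; order 8: 1; order 16: 1.
Total: 21.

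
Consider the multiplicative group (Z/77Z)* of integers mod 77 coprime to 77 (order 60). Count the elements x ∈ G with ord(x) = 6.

6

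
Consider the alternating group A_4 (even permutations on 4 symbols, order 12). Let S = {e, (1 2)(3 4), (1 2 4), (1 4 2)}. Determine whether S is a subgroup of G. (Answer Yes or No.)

No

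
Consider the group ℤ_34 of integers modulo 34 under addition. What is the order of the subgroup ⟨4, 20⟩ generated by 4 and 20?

17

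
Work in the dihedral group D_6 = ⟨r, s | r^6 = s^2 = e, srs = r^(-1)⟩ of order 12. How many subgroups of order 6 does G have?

3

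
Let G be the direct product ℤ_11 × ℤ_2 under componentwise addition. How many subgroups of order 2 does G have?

1

|G| = 22 and 2 | 22, so subgroups of order 2 are possible by Lagrange.
The subgroups of order 2 are: {(0,0), (0,1)}.
So G has 1 subgroup of order 2.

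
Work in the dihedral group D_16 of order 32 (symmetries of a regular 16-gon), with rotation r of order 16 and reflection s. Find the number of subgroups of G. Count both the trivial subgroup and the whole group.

36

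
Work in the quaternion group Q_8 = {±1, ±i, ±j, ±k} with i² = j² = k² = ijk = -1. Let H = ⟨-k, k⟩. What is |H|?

4

|⟨-k⟩| = 4 and |⟨k⟩| = 4, so |H| is a multiple of lcm(4, 4) = 4 and divides |G| = 8.
Closing under the operation: H = {1, -1, k, -k}, so |H| = 4.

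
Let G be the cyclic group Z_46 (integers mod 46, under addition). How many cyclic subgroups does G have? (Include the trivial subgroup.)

4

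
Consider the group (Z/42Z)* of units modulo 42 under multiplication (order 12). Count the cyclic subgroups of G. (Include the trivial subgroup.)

A cyclic subgroup of order d is generated by each of its φ(d) elements of order d, so the cyclic subgroups of order d number (#elements of order d)/φ(d).
Cyclic subgroups by order — order 1: 1; order 2: 3; order 3: 1; order 6: 3.
Total: 8.

8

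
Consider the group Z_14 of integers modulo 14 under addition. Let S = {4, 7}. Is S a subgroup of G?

The identity 0 ∉ S, so S is not a subgroup.

No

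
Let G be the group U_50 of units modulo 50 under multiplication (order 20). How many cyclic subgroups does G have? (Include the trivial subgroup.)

6

A cyclic subgroup of order d is generated by each of its φ(d) elements of order d, so the cyclic subgroups of order d number (#elements of order d)/φ(d).
Cyclic subgroups by order — order 1: 1; order 2: 1; order 4: 1; order 5: 1; order 10: 1; order 20: 1.
Total: 6.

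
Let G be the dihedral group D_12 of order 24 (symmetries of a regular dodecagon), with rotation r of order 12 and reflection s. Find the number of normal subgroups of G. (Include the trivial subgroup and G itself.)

G has 34 subgroups. Checking conjugation-invariance by order — order 1: 1/1 normal; order 2: 1/13 normal; order 3: 1/1 normal; order 4: 1/7 normal; order 6: 1/5 normal; order 8: 0/3 normal; order 12: 3/3 normal; order 24: 1/1 normal.
Total normal subgroups: 9.

9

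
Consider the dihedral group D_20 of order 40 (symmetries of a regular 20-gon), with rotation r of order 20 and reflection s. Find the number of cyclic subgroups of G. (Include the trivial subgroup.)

A cyclic subgroup of order d is generated by each of its φ(d) elements of order d, so the cyclic subgroups of order d number (#elements of order d)/φ(d).
Cyclic subgroups by order — order 1: 1; order 2: 21; order 4: 1; order 5: 1; order 10: 1; order 20: 1.
Total: 26.

26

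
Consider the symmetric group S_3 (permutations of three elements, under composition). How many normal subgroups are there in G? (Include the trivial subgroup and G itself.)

3

G has 6 subgroups. Checking conjugation-invariance by order — order 1: 1/1 normal; order 2: 0/3 normal; order 3: 1/1 normal; order 6: 1/1 normal.
Total normal subgroups: 3.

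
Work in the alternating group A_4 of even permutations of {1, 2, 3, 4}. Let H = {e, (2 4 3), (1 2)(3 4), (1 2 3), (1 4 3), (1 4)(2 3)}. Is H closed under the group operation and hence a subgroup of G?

No

(2 4 3) ∈ H but its inverse (2 3 4) ∉ H, so H is not a subgroup.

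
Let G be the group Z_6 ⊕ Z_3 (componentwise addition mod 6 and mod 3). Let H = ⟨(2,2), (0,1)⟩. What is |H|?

9

|⟨(2,2)⟩| = 3 and |⟨(0,1)⟩| = 3, so |H| is a multiple of lcm(3, 3) = 3 and divides |G| = 18.
Closing under the operation: H = {(0,0), (0,1), (0,2), (2,0), (2,1), (2,2), (4,0), (4,1), (4,2)}, so |H| = 9.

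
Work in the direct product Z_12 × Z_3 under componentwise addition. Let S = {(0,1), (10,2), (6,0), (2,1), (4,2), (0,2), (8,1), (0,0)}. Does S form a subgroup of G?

|S| = 8 does not divide |G| = 36, so by Lagrange S is not a subgroup.

No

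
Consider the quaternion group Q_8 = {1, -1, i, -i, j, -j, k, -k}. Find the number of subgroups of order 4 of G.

3

|G| = 8 and 4 | 8, so subgroups of order 4 are possible by Lagrange.
The subgroups of order 4 are: {1, -1, i, -i}; {1, -1, j, -j}; {1, -1, k, -k}.
So G has 3 subgroups of order 4.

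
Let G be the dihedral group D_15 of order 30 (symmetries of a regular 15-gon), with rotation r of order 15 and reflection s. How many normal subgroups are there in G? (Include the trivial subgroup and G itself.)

5

G has 28 subgroups. Checking conjugation-invariance by order — order 1: 1/1 normal; order 2: 0/15 normal; order 3: 1/1 normal; order 5: 1/1 normal; order 6: 0/5 normal; order 10: 0/3 normal; order 15: 1/1 normal; order 30: 1/1 normal.
Total normal subgroups: 5.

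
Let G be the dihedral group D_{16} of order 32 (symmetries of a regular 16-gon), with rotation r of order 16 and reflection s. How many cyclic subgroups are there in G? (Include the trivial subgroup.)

Group the elements of G by the cyclic subgroup they generate; each cyclic subgroup of order d accounts for φ(d) elements.
Cyclic subgroups by order — order 1: 1; order 2: 17; order 4: 1; order 8: 1; order 16: 1.
Total: 21.

21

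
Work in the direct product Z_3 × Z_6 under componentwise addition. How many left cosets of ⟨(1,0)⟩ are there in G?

|⟨(1,0)⟩| = 3 and |G| = 18.
By Lagrange, [G : H] = |G|/|H| = 18/3 = 6.

6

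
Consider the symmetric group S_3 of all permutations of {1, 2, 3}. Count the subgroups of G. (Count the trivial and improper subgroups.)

|G| = 6, so by Lagrange every subgroup order divides 6. Divisors: 1, 2, 3, 6.
Subgroups by order — order 1: 1; order 2: 3; order 3: 1; order 6: 1.
Total: 1 + 3 + 1 + 1 = 6.

6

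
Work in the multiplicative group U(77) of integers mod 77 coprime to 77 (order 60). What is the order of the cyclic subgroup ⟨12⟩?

6

Compute successive powers of 12 mod 77: 12, 67, 34, 23, 45, 1; 12^6 ≡ 1 (mod 77).
So |⟨12⟩| = 6.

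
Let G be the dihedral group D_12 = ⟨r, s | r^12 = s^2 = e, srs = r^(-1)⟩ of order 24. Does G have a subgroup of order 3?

Yes

3 | 24. A subgroup of order 3 is {e, r^4, r^8}.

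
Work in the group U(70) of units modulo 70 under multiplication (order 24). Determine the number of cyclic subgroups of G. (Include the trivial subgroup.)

Each element a generates a cyclic subgroup ⟨a⟩; distinct elements may generate the same one (a cyclic group of order d has φ(d) generators).
Cyclic subgroups by order — order 1: 1; order 2: 3; order 3: 1; order 4: 2; order 6: 3; order 12: 2.
Total: 12.

12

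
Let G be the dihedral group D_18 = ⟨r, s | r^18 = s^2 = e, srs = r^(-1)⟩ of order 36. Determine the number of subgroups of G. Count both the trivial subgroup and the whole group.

|G| = 36, so by Lagrange every subgroup order divides 36. Divisors: 1, 2, 3, 4, 6, 9, 12, 18, 36.
Subgroups by order — order 1: 1; order 2: 19; order 3: 1; order 4: 9; order 6: 7; order 9: 1; order 12: 3; order 18: 3; order 36: 1.
Total: 1 + 19 + 1 + 9 + 7 + 1 + 3 + 3 + 1 = 45.

45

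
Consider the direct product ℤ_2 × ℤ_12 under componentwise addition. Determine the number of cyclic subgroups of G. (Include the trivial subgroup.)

12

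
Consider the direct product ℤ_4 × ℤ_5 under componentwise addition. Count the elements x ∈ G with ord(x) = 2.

An element (a,b) has order lcm(ord(a), ord(b)); count pairs with lcm equal to 2.
Enumerating gives 1 such elements.

1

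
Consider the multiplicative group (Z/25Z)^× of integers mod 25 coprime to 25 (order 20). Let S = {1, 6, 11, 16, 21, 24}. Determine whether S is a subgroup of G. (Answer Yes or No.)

|S| = 6 does not divide |G| = 20, so by Lagrange S is not a subgroup.

No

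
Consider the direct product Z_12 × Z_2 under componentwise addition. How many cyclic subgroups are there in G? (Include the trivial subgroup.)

Each element a generates a cyclic subgroup ⟨a⟩; distinct elements may generate the same one (a cyclic group of order d has φ(d) generators).
Cyclic subgroups by order — order 1: 1; order 2: 3; order 3: 1; order 4: 2; order 6: 3; order 12: 2.
Total: 12.

12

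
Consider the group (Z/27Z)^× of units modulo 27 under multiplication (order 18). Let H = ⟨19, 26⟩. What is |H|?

6

|⟨19⟩| = 3 and |⟨26⟩| = 2, so |H| is a multiple of lcm(3, 2) = 6 and divides |G| = 18.
Closing under the operation: H = {1, 8, 10, 17, 19, 26}, so |H| = 6.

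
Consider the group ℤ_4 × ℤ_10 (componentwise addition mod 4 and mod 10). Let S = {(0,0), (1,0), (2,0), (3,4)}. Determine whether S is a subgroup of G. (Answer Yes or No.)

(1,0) ∈ S but its inverse (3,0) ∉ S, so S is not a subgroup.

No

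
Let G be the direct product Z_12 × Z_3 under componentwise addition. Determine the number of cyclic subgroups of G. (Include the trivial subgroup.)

A cyclic subgroup of order d is generated by each of its φ(d) elements of order d, so the cyclic subgroups of order d number (#elements of order d)/φ(d).
Cyclic subgroups by order — order 1: 1; order 2: 1; order 3: 4; order 4: 1; order 6: 4; order 12: 4.
Total: 15.

15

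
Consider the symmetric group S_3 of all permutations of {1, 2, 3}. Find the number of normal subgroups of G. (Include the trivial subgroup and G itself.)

3

G has 6 subgroups. Checking conjugation-invariance by order — order 1: 1/1 normal; order 2: 0/3 normal; order 3: 1/1 normal; order 6: 1/1 normal.
Total normal subgroups: 3.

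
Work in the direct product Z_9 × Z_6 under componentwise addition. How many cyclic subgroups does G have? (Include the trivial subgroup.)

A cyclic subgroup of order d is generated by each of its φ(d) elements of order d, so the cyclic subgroups of order d number (#elements of order d)/φ(d).
Cyclic subgroups by order — order 1: 1; order 2: 1; order 3: 4; order 6: 4; order 9: 3; order 18: 3.
Total: 16.

16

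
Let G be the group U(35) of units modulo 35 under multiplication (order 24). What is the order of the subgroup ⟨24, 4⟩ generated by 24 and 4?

12

|⟨24⟩| = 6 and |⟨4⟩| = 6, so |H| is a multiple of lcm(6, 6) = 6 and divides |G| = 24.
Closing under the operation: H = {1, 4, 6, 9, 11, 16, 19, 24, 26, 29, 31, 34}, so |H| = 12.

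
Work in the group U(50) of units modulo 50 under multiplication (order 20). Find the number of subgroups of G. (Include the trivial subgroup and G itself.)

|G| = 20, so by Lagrange every subgroup order divides 20. Divisors: 1, 2, 4, 5, 10, 20.
Subgroups by order — order 1: 1; order 2: 1; order 4: 1; order 5: 1; order 10: 1; order 20: 1.
Total: 1 + 1 + 1 + 1 + 1 + 1 = 6.

6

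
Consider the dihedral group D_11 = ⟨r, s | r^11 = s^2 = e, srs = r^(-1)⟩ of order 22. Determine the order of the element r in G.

Computing powers of r: the smallest k with (r)^k = e is k = 11.

11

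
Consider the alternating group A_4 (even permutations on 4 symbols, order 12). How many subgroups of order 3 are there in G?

|G| = 12 and 3 | 12, so subgroups of order 3 are possible by Lagrange.
The subgroups of order 3 are: {e, (1 2 3), (1 3 2)}; {e, (1 2 4), (1 4 2)}; {e, (1 3 4), (1 4 3)}; {e, (2 3 4), (2 4 3)}.
So G has 4 subgroups of order 3.

4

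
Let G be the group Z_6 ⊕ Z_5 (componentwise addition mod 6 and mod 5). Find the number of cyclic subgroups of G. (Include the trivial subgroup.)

Group the elements of G by the cyclic subgroup they generate; each cyclic subgroup of order d accounts for φ(d) elements.
Cyclic subgroups by order — order 1: 1; order 2: 1; order 3: 1; order 5: 1; order 6: 1; order 10: 1; order 15: 1; order 30: 1.
Total: 8.

8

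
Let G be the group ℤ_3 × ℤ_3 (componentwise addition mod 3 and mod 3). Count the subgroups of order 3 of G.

|G| = 9 and 3 | 9, so subgroups of order 3 are possible by Lagrange.
The subgroups of order 3 are: {(0,0), (0,1), (0,2)}; {(0,0), (1,0), (2,0)}; {(0,0), (1,1), (2,2)}; {(0,0), (1,2), (2,1)}.
So G has 4 subgroups of order 3.

4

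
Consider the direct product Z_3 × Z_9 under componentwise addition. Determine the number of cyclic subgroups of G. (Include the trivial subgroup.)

8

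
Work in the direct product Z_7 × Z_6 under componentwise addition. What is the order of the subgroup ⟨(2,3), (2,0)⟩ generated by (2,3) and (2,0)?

14

|⟨(2,3)⟩| = 14 and |⟨(2,0)⟩| = 7, so |H| is a multiple of lcm(14, 7) = 14 and divides |G| = 42.
Closing under the operation: H = {(0,0), (0,3), (1,0), (1,3), (2,0), (2,3), (3,0), (3,3), (4,0), (4,3), (5,0), (5,3), (6,0), (6,3)}, so |H| = 14.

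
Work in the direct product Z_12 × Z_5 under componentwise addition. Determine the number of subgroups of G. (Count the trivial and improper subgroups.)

|G| = 60, so by Lagrange every subgroup order divides 60. Divisors: 1, 2, 3, 4, 5, 6, 10, 12, 15, 20, 30, 60.
Subgroups by order — order 1: 1; order 2: 1; order 3: 1; order 4: 1; order 5: 1; order 6: 1; order 10: 1; order 12: 1; order 15: 1; order 20: 1; order 30: 1; order 60: 1.
Total: 1 + 1 + 1 + 1 + 1 + 1 + 1 + 1 + 1 + 1 + 1 + 1 = 12.

12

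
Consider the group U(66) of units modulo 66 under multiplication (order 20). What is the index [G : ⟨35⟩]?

2

|⟨35⟩| = 10 and |G| = 20.
By Lagrange, [G : H] = |G|/|H| = 20/10 = 2.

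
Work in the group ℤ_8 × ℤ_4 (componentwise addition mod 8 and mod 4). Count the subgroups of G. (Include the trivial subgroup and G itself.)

|G| = 32, so by Lagrange every subgroup order divides 32. Divisors: 1, 2, 4, 8, 16, 32.
Subgroups by order — order 1: 1; order 2: 3; order 4: 7; order 8: 7; order 16: 3; order 32: 1.
Total: 1 + 3 + 7 + 7 + 3 + 1 = 22.

22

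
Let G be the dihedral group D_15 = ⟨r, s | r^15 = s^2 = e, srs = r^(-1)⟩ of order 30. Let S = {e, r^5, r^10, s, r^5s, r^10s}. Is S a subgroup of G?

Yes

|S| = 6 divides |G| = 30, consistent with Lagrange.
S contains the identity, every element's inverse is in S, and S is closed under ·: it is a subgroup.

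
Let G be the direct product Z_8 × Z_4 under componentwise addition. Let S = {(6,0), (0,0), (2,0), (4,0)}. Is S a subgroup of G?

Yes

|S| = 4 divides |G| = 32, consistent with Lagrange.
S contains the identity, every element's inverse is in S, and S is closed under +: it is a subgroup.
In fact S = ⟨(6,0)⟩.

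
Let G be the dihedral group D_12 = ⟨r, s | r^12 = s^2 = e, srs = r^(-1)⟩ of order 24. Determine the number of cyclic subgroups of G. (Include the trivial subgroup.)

18

Each element a generates a cyclic subgroup ⟨a⟩; distinct elements may generate the same one (a cyclic group of order d has φ(d) generators).
Cyclic subgroups by order — order 1: 1; order 2: 13; order 3: 1; order 4: 1; order 6: 1; order 12: 1.
Total: 18.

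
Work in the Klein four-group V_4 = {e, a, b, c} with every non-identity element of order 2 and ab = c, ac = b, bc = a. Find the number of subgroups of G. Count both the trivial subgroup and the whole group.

5

|G| = 4, so by Lagrange every subgroup order divides 4. Divisors: 1, 2, 4.
Subgroups by order — order 1: 1; order 2: 3; order 4: 1.
Total: 1 + 3 + 1 = 5.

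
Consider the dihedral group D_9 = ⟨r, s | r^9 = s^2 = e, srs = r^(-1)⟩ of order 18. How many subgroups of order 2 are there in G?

|G| = 18 and 2 | 18, so subgroups of order 2 are possible by Lagrange.
The subgroups of order 2 are: {e, r^2s}; {e, r^3s}; {e, r^4s}; {e, r^5s}; … (9 in all).
So G has 9 subgroups of order 2.

9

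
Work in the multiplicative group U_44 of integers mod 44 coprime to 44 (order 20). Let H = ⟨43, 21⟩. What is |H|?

|⟨43⟩| = 2 and |⟨21⟩| = 2, so |H| is a multiple of lcm(2, 2) = 2 and divides |G| = 20.
Closing under the operation: H = {1, 21, 23, 43}, so |H| = 4.

4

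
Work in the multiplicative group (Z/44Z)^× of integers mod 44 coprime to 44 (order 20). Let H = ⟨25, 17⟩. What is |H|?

|⟨25⟩| = 5 and |⟨17⟩| = 10, so |H| is a multiple of lcm(5, 10) = 10 and divides |G| = 20.
Closing under the operation: H = {1, 5, 9, 13, 17, 21, 25, 29, 37, 41}, so |H| = 10.

10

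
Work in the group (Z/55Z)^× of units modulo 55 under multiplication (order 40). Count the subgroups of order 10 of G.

3

|G| = 40 and 10 | 40, so subgroups of order 10 are possible by Lagrange.
The subgroups of order 10 are: {1, 4, 9, 14, 16, 26, 31, 34, 36, 49}; {1, 16, 19, 24, 26, 29, 31, 36, 39, 54}; {1, 6, 16, 21, 26, 31, 36, 41, 46, 51}.
So G has 3 subgroups of order 10.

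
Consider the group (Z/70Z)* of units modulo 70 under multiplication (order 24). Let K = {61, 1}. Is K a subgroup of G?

61 ∈ K but its inverse 31 ∉ K, so K is not a subgroup.

No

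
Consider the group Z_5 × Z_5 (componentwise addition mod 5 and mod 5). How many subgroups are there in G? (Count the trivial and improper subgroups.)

8

|G| = 25, so by Lagrange every subgroup order divides 25. Divisors: 1, 5, 25.
Subgroups by order — order 1: 1; order 5: 6; order 25: 1.
Total: 1 + 6 + 1 = 8.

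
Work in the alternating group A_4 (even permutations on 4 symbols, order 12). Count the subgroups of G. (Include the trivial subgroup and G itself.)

|G| = 12, so by Lagrange every subgroup order divides 12. Divisors: 1, 2, 3, 4, 6, 12.
Subgroups by order — order 1: 1; order 2: 3; order 3: 4; order 4: 1; order 6: 0; order 12: 1.
Total: 1 + 3 + 4 + 1 + 0 + 1 = 10.

10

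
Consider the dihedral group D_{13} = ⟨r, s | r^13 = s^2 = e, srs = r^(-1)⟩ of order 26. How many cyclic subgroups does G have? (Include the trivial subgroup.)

Each element a generates a cyclic subgroup ⟨a⟩; distinct elements may generate the same one (a cyclic group of order d has φ(d) generators).
Cyclic subgroups by order — order 1: 1; order 2: 13; order 13: 1.
Total: 15.

15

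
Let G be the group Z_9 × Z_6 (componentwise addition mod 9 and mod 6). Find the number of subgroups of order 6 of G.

4

|G| = 54 and 6 | 54, so subgroups of order 6 are possible by Lagrange.
The subgroups of order 6 are: {(0,0), (0,1), (0,2), (0,3), (0,4), (0,5)}; {(0,0), (0,3), (3,0), (3,3), (6,0), (6,3)}; {(0,0), (0,3), (3,1), (3,4), (6,2), (6,5)}; {(0,0), (0,3), (3,2), (3,5), (6,1), (6,4)}.
So G has 4 subgroups of order 6.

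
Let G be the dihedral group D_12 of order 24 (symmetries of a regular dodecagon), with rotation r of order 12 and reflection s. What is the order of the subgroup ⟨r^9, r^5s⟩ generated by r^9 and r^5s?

|⟨r^9⟩| = 4 and |⟨r^5s⟩| = 2, so |H| is a multiple of lcm(4, 2) = 4 and divides |G| = 24.
Closing under the operation: H = {e, r^3, r^6, r^9, r^2s, r^5s, r^8s, r^11s}, so |H| = 8.

8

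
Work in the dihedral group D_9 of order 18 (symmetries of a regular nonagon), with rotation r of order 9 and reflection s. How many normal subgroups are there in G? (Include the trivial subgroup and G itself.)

G has 16 subgroups. Checking conjugation-invariance by order — order 1: 1/1 normal; order 2: 0/9 normal; order 3: 1/1 normal; order 6: 0/3 normal; order 9: 1/1 normal; order 18: 1/1 normal.
Total normal subgroups: 4.

4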